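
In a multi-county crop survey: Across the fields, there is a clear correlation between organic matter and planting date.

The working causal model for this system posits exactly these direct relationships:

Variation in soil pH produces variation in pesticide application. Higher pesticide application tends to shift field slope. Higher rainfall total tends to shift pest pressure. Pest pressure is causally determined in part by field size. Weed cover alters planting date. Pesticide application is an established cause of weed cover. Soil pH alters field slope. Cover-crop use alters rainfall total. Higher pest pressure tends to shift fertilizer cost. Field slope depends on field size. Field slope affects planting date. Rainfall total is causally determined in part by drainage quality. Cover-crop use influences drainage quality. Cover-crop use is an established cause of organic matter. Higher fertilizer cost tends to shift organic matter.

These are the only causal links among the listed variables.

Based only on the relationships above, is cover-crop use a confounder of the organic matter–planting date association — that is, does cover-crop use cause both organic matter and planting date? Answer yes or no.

no

Cover-crop use has no stated causal path to planting date. A confounder must cause both variables, so cover-crop use does not qualify.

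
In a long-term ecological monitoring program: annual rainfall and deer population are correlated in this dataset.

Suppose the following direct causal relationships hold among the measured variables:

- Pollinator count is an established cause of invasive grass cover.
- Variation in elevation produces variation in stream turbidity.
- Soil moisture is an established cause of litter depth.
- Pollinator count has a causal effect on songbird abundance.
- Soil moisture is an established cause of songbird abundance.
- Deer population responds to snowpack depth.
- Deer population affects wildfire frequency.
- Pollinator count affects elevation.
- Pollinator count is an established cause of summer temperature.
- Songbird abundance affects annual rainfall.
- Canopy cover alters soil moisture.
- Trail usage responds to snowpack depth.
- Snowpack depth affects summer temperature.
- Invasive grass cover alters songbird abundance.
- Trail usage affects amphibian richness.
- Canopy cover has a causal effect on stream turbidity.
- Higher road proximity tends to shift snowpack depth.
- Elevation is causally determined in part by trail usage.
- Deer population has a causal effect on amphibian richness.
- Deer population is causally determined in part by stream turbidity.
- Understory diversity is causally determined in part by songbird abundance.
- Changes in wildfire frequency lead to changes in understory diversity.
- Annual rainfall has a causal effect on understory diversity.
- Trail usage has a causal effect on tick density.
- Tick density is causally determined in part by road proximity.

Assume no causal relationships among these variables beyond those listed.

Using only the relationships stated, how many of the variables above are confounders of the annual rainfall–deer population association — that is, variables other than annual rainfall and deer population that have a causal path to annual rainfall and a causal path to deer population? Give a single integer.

2

The common causes are: canopy cover (to annual rainfall via canopy cover → soil moisture → songbird abundance → annual rainfall; to deer population via canopy cover → stream turbidity → deer population); pollinator count (to annual rainfall via pollinator count → songbird abundance → annual rainfall; to deer population via pollinator count → elevation → stream turbidity → deer population).
Every other variable lacks a causal path to at least one of annual rainfall and deer population.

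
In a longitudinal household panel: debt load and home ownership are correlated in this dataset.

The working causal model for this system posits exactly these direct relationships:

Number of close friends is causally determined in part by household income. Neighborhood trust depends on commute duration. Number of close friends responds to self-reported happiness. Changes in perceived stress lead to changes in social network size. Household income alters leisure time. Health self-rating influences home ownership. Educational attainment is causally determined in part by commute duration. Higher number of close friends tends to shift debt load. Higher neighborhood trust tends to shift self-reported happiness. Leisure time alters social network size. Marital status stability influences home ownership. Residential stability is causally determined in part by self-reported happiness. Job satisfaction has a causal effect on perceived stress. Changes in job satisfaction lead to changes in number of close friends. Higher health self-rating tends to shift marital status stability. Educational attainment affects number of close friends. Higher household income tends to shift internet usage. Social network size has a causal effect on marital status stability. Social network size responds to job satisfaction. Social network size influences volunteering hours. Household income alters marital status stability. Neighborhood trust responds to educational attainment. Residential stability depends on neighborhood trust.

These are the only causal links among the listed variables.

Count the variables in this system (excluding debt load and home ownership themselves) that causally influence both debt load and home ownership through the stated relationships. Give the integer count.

The common causes are: household income (to debt load via household income → number of close friends → debt load; to home ownership via household income → marital status stability → home ownership); job satisfaction (to debt load via job satisfaction → number of close friends → debt load; to home ownership via job satisfaction → social network size → marital status stability → home ownership).
Every other variable lacks a causal path to at least one of debt load and home ownership.

2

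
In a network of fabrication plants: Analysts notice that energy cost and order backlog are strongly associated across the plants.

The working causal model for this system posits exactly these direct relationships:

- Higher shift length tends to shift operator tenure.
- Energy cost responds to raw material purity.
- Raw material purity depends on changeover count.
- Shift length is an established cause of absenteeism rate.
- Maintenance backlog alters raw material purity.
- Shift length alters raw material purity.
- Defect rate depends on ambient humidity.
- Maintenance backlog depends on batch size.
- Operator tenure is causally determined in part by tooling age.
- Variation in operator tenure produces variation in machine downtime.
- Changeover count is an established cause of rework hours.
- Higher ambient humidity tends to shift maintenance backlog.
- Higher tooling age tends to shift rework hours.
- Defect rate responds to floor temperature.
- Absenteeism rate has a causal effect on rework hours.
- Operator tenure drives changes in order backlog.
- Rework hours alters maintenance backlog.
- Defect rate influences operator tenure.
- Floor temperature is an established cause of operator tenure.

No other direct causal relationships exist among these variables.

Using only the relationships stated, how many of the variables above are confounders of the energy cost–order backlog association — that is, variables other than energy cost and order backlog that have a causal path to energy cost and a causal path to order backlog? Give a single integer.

3

The common causes are: ambient humidity (to energy cost via ambient humidity → maintenance backlog → raw material purity → energy cost; to order backlog via ambient humidity → defect rate → operator tenure → order backlog); shift length (to energy cost via shift length → raw material purity → energy cost; to order backlog via shift length → operator tenure → order backlog); tooling age (to energy cost via tooling age → rework hours → maintenance backlog → raw material purity → energy cost; to order backlog via tooling age → operator tenure → order backlog).
Every other variable lacks a causal path to at least one of energy cost and order backlog.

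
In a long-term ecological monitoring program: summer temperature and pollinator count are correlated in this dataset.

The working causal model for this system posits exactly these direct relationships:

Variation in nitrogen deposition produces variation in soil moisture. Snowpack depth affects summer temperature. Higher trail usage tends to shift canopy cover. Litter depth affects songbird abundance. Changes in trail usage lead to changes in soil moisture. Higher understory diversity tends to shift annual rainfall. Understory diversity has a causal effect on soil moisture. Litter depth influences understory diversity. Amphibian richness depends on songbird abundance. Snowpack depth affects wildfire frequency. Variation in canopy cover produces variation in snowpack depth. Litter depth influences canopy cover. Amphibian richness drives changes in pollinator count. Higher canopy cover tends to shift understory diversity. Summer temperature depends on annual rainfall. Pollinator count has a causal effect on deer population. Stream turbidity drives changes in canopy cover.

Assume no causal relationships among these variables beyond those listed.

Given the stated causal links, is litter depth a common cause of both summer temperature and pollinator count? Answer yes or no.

yes

Litter depth has a causal path to summer temperature (litter depth → canopy cover → snowpack depth → summer temperature) and to pollinator count (litter depth → songbird abundance → amphibian richness → pollinator count), so it is a common cause of both — a confounder.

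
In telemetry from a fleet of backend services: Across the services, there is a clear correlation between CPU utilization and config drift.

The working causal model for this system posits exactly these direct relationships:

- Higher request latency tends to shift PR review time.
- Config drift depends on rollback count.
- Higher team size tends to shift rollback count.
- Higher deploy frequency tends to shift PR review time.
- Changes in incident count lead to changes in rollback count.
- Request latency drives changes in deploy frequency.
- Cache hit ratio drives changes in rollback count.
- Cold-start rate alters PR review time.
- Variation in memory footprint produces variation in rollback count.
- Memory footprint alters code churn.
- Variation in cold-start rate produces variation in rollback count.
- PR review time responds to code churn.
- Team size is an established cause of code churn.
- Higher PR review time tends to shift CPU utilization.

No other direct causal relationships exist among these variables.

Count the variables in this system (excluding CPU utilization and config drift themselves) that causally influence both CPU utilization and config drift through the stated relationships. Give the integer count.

The common causes are: cold-start rate (to CPU utilization via cold-start rate → PR review time → CPU utilization; to config drift via cold-start rate → rollback count → config drift); memory footprint (to CPU utilization via memory footprint → code churn → PR review time → CPU utilization; to config drift via memory footprint → rollback count → config drift); team size (to CPU utilization via team size → code churn → PR review time → CPU utilization; to config drift via team size → rollback count → config drift).
Every other variable lacks a causal path to at least one of CPU utilization and config drift.

3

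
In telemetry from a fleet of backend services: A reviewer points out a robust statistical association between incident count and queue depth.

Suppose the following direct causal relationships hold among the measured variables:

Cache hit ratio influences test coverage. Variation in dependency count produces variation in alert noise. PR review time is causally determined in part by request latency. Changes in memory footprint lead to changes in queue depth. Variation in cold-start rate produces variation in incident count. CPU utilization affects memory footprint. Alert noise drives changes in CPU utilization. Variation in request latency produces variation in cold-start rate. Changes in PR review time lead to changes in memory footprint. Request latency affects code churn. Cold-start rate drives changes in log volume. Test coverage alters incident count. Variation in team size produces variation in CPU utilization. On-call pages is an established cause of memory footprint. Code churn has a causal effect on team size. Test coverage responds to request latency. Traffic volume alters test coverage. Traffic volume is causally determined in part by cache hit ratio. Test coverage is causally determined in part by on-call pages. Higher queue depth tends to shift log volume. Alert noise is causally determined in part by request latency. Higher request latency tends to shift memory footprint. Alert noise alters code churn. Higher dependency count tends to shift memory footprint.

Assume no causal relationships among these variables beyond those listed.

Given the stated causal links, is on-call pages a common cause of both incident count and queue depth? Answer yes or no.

yes

On-call pages has a causal path to incident count (on-call pages → test coverage → incident count) and to queue depth (on-call pages → memory footprint → queue depth), so it is a common cause of both — a confounder.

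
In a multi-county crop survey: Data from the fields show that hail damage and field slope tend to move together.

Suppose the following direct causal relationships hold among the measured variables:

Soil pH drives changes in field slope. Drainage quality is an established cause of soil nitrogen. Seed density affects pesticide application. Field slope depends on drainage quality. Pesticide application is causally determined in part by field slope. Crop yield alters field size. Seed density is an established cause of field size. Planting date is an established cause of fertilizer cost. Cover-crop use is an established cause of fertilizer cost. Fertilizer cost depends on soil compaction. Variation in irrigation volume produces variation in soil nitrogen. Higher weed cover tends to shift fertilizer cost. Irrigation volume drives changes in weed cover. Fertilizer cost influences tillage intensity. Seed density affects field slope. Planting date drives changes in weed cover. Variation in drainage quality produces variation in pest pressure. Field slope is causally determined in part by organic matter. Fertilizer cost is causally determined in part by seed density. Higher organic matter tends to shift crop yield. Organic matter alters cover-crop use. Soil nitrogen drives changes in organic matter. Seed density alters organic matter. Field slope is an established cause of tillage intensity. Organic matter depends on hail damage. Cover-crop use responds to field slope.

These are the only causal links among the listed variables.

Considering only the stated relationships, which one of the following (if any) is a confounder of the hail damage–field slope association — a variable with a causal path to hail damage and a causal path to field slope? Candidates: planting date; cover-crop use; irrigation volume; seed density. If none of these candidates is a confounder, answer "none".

none

None of the listed candidates has causal paths to both hail damage and field slope in the stated relationships, so none is a common cause.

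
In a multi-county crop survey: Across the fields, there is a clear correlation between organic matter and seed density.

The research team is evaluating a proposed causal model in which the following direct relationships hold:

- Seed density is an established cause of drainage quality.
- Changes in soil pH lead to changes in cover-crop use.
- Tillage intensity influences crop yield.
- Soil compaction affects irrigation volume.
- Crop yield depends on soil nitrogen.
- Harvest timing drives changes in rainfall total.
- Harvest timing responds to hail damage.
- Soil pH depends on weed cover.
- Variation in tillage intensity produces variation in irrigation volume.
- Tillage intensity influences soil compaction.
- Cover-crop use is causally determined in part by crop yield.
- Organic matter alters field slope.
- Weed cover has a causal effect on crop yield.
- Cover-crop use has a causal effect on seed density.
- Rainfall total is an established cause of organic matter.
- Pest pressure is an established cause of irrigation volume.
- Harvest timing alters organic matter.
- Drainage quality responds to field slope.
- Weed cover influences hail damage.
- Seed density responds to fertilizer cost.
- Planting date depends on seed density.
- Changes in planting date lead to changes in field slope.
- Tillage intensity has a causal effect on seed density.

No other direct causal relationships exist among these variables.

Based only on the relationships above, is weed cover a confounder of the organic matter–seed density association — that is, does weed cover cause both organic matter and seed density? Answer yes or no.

Weed cover has a causal path to organic matter (weed cover → hail damage → harvest timing → organic matter) and to seed density (weed cover → crop yield → cover-crop use → seed density), so it is a common cause of both — a confounder.

yes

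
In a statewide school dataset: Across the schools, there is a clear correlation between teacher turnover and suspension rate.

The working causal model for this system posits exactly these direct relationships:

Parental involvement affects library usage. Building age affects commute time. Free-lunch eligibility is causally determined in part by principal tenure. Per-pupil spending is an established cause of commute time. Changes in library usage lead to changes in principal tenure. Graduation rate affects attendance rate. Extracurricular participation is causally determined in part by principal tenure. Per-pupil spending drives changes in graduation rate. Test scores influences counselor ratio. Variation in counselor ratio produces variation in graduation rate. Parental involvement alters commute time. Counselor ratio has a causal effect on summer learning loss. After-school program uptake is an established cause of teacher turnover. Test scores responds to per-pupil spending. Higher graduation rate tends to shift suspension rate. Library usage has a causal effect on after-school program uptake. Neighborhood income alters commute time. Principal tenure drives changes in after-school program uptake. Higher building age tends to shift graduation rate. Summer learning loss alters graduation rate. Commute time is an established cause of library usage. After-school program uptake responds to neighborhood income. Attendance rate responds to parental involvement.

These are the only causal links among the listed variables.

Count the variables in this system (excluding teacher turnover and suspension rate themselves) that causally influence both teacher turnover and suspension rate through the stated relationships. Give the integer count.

The common causes are: building age (to teacher turnover via building age → commute time → library usage → after-school program uptake → teacher turnover; to suspension rate via building age → graduation rate → suspension rate); per-pupil spending (to teacher turnover via per-pupil spending → commute time → library usage → after-school program uptake → teacher turnover; to suspension rate via per-pupil spending → graduation rate → suspension rate).
Every other variable lacks a causal path to at least one of teacher turnover and suspension rate.

2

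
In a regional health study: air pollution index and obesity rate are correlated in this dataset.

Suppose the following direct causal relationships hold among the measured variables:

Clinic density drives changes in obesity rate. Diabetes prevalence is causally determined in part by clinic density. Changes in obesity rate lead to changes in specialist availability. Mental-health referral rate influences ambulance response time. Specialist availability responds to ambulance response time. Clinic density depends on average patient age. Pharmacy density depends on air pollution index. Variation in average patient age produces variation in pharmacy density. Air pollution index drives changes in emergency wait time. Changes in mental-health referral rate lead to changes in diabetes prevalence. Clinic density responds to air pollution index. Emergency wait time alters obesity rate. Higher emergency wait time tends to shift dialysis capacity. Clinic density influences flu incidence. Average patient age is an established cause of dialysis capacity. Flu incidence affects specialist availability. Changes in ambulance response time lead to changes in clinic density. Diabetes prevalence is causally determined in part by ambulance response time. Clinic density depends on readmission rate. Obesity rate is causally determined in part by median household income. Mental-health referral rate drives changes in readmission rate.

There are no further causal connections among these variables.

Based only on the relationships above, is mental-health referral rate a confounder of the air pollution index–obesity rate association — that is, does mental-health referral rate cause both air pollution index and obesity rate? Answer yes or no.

no

Mental-health referral rate has no stated causal path to air pollution index. A confounder must cause both variables, so mental-health referral rate does not qualify.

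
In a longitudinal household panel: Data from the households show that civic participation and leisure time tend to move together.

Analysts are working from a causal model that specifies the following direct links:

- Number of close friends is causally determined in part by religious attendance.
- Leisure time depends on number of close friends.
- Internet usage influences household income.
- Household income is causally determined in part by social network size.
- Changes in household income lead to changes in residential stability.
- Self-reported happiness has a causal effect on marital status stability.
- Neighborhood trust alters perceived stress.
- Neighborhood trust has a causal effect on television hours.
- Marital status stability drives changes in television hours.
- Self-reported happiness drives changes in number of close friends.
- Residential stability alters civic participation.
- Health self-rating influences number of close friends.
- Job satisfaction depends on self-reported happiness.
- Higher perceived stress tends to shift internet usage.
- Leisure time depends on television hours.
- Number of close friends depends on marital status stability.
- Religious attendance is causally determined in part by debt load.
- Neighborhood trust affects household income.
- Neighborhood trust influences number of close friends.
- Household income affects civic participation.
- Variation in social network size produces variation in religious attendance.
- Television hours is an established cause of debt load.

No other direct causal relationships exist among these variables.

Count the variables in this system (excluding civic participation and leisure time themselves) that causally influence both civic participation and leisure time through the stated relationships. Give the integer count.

2

The common causes are: neighborhood trust (to civic participation via neighborhood trust → household income → civic participation; to leisure time via neighborhood trust → television hours → leisure time); social network size (to civic participation via social network size → household income → civic participation; to leisure time via social network size → religious attendance → number of close friends → leisure time).
Every other variable lacks a causal path to at least one of civic participation and leisure time.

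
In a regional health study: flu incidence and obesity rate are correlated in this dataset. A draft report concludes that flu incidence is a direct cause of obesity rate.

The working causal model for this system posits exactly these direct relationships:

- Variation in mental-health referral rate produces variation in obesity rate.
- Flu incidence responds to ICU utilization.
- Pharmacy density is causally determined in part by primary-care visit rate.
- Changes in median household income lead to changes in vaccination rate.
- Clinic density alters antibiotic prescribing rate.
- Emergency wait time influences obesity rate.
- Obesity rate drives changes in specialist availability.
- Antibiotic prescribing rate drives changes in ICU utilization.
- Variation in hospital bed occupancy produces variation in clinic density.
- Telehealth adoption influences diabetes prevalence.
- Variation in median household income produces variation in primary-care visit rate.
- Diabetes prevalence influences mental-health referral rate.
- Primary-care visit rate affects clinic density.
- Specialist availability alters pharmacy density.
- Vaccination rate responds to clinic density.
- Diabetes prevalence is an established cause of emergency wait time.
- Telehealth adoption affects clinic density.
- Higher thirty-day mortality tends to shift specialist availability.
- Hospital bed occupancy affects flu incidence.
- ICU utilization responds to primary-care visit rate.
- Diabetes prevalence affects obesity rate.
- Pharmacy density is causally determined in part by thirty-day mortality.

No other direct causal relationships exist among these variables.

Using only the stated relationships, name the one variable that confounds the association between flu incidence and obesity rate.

Telehealth adoption has a causal path to flu incidence (telehealth adoption → clinic density → antibiotic prescribing rate → ICU utilization → flu incidence) and a separate causal path to obesity rate (telehealth adoption → diabetes prevalence → obesity rate), so it is a common cause of both.
No stated relationship gives flu incidence a causal route to obesity rate, so the correlation is explained by the shared upstream cause rather than a direct effect.

telehealth adoption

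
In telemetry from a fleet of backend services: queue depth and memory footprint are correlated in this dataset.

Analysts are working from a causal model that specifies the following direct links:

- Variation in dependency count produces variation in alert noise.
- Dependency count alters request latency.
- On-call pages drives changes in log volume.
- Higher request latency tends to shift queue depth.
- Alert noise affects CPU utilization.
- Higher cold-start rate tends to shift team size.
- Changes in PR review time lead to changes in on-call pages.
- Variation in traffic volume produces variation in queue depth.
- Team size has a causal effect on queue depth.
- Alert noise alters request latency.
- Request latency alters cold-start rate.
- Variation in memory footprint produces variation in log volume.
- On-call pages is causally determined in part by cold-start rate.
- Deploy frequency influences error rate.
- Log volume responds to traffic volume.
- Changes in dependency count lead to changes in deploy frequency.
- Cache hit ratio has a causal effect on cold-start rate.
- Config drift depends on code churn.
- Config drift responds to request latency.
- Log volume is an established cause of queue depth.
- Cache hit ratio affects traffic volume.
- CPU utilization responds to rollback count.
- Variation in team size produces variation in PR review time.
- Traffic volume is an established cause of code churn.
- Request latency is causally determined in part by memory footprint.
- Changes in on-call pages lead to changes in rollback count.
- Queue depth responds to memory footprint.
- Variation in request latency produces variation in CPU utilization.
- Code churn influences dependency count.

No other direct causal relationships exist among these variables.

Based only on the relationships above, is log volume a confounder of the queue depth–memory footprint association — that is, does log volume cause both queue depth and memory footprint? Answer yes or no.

Log volume has no stated causal path to memory footprint. A confounder must cause both variables, so log volume does not qualify.

no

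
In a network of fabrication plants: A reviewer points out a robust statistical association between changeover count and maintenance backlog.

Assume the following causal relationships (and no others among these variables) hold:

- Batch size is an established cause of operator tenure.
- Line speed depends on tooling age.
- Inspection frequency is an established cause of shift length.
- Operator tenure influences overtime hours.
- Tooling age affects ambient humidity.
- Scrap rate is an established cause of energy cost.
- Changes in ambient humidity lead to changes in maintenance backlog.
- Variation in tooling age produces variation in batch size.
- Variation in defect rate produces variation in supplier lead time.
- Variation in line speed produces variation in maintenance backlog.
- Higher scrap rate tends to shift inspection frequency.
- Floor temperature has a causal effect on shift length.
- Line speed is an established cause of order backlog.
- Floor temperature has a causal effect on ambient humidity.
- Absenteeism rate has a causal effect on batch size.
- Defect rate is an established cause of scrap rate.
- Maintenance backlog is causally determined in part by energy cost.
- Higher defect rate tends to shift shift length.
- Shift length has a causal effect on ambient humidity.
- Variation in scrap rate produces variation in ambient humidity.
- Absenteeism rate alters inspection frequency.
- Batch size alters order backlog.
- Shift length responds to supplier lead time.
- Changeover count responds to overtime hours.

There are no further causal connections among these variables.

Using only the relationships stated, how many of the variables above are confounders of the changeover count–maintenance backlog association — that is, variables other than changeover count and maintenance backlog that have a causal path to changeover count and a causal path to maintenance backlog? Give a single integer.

The common causes are: absenteeism rate (to changeover count via absenteeism rate → batch size → operator tenure → overtime hours → changeover count; to maintenance backlog via absenteeism rate → inspection frequency → shift length → ambient humidity → maintenance backlog); tooling age (to changeover count via tooling age → batch size → operator tenure → overtime hours → changeover count; to maintenance backlog via tooling age → ambient humidity → maintenance backlog).
Every other variable lacks a causal path to at least one of changeover count and maintenance backlog.

2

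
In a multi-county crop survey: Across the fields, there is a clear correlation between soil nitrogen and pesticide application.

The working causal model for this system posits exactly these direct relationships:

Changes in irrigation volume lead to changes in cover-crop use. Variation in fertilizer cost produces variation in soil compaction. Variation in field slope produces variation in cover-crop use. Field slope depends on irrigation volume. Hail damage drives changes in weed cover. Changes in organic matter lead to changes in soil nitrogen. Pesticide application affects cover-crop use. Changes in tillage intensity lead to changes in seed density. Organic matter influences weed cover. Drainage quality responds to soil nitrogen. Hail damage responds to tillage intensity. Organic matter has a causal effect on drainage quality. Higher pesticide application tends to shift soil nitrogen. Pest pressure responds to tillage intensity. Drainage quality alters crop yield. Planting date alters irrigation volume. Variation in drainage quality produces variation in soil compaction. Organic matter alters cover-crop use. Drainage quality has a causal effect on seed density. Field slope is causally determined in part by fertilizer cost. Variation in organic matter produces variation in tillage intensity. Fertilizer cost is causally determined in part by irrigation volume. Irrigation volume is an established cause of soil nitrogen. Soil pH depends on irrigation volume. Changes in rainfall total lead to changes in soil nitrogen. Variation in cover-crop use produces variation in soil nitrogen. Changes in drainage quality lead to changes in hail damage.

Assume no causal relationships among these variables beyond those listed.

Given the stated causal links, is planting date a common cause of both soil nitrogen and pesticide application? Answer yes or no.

no

Planting date has no stated causal path to pesticide application. A confounder must cause both variables, so planting date does not qualify.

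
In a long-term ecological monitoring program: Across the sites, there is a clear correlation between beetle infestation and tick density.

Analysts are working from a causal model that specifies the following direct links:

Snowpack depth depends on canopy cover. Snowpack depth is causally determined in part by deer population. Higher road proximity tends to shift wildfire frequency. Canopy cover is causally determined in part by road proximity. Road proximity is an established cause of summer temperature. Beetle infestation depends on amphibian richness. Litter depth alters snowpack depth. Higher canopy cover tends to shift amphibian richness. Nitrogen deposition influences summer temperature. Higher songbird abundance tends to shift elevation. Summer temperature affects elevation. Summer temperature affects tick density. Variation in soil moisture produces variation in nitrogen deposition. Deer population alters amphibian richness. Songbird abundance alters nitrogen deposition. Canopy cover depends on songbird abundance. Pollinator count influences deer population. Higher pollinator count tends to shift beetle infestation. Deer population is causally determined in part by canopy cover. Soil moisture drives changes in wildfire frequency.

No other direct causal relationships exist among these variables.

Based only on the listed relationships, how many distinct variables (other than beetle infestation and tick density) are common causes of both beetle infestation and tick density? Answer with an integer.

The common causes are: road proximity (to beetle infestation via road proximity → canopy cover → amphibian richness → beetle infestation; to tick density via road proximity → summer temperature → tick density); songbird abundance (to beetle infestation via songbird abundance → canopy cover → amphibian richness → beetle infestation; to tick density via songbird abundance → nitrogen deposition → summer temperature → tick density).
Every other variable lacks a causal path to at least one of beetle infestation and tick density.

2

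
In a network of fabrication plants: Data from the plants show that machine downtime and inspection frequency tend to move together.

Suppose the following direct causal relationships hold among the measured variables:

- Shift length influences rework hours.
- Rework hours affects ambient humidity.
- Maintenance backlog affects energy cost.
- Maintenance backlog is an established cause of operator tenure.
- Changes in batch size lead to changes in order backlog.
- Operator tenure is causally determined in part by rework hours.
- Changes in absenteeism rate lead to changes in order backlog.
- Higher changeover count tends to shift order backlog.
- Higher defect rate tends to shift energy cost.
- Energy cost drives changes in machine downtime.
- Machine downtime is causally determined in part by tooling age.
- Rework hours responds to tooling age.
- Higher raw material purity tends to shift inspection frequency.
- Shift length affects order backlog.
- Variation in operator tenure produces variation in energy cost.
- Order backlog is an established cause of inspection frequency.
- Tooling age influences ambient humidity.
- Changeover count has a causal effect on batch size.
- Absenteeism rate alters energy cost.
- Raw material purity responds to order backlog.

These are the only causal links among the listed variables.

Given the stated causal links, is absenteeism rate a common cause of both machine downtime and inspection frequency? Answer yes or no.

Absenteeism rate has a causal path to machine downtime (absenteeism rate → energy cost → machine downtime) and to inspection frequency (absenteeism rate → order backlog → inspection frequency), so it is a common cause of both — a confounder.

yes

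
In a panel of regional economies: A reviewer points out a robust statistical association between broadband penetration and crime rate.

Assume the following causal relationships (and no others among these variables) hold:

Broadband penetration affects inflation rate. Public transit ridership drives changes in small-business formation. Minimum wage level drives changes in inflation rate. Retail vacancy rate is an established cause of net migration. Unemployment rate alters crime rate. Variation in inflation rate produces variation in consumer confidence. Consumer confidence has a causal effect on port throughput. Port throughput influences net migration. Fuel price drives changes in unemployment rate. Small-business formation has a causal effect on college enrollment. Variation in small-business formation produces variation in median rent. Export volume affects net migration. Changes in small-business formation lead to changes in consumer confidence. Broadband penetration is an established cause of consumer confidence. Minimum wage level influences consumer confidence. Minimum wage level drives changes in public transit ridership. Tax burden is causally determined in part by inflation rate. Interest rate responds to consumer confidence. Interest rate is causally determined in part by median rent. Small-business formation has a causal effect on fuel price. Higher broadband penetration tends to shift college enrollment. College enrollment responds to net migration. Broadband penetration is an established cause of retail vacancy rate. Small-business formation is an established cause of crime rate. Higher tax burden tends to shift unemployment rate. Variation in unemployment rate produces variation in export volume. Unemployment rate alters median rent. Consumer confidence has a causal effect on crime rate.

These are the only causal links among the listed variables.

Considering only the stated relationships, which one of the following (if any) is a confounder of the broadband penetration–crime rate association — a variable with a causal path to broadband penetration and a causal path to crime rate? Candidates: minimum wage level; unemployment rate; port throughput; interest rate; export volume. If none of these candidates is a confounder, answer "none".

None of the listed candidates has causal paths to both broadband penetration and crime rate in the stated relationships, so none is a common cause.

none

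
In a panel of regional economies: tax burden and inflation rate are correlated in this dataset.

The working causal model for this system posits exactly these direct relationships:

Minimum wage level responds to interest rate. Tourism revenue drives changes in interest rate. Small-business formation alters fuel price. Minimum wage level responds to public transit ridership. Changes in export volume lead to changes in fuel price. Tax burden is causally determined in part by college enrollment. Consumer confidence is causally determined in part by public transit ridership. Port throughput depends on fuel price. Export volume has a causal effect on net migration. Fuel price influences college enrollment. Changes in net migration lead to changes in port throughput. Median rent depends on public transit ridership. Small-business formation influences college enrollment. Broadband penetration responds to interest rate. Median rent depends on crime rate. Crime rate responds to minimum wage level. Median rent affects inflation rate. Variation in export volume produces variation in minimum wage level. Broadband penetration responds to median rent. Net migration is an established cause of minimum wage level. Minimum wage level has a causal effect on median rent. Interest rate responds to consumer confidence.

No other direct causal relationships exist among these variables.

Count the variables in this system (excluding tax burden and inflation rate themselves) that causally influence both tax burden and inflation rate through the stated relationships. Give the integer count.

The common causes are: export volume (to tax burden via export volume → fuel price → college enrollment → tax burden; to inflation rate via export volume → minimum wage level → median rent → inflation rate).
Every other variable lacks a causal path to at least one of tax burden and inflation rate.

1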